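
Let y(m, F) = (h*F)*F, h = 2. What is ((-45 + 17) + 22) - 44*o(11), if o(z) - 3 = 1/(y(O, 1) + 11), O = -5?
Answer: -1838/13 ≈ -141.38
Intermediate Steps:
y(m, F) = 2*F² (y(m, F) = (2*F)*F = 2*F²)
o(z) = 40/13 (o(z) = 3 + 1/(2*1² + 11) = 3 + 1/(2*1 + 11) = 3 + 1/(2 + 11) = 3 + 1/13 = 40/13)
((-45 + 17) + 22) - 44*o(11) = ((-45 + 17) + 22) - 44*40/13 = (-28 + 22) - 1760/13 = -6 - 1760/13 = -1838/13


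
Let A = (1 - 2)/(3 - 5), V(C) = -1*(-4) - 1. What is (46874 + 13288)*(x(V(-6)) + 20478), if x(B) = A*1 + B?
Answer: 1232208003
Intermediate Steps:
V(C) = 3 (V(C) = 4 - 1 = 3)
A = 1/2 (A = -1/(-2) = -1*(-1/2) = 1/2 ≈ 0.50000)
x(B) = 1/2 + B (x(B) = (1/2)*1 + B = 1/2 + B)
(46874 + 13288)*(x(V(-6)) + 20478) = (46874 + 13288)*((1/2 + 3) + 20478) = 60162*(7/2 + 20478) = 60162*(40963/2) = 1232208003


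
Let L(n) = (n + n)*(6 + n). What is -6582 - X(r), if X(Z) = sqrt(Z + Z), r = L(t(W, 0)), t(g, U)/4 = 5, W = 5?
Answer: -6582 - 4*sqrt(130) ≈ -6627.6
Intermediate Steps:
t(g, U) = 20 (t(g, U) = 4*5 = 20)
L(n) = 2*n*(6 + n) (L(n) = (2*n)*(6 + n) = 2*n*(6 + n))
r = 1040 (r = 2*20*(6 + 20) = 2*20*26 = 1040)
X(Z) = sqrt(2)*sqrt(Z) (X(Z) = sqrt(2*Z) = sqrt(2)*sqrt(Z))
-6582 - X(r) = -6582 - sqrt(2)*sqrt(1040) = -6582 - sqrt(2)*4*sqrt(65) = -6582 - 4*sqrt(130)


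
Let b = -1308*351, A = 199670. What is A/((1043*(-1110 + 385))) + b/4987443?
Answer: -89533915714/251425314035 ≈ -0.35611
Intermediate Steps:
b = -459108
A/((1043*(-1110 + 385))) + b/4987443 = 199670/((1043*(-1110 + 385))) - 459108/4987443 = 199670/((1043*(-725))) - 459108*1/4987443 = 199670/(-756175) - 153036/1662481 = 199670*(-1/756175) - 153036/1662481 = -39934/151235 - 153036/1662481 = -89533915714/251425314035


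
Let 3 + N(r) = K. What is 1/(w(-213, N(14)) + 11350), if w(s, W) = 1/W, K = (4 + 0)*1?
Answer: 1/11351 ≈ 8.8098e-5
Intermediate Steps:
K = 4 (K = 4*1 = 4)
N(r) = 1 (N(r) = -3 + 4 = 1)
1/(w(-213, N(14)) + 11350) = 1/(1/1 + 11350) = 1/(1 + 11350) = 1/11351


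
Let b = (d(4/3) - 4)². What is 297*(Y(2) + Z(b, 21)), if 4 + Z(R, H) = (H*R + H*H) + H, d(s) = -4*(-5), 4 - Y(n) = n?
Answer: 1733292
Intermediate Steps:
Y(n) = 4 - n
d(s) = 20
b = 256 (b = (20 - 4)² = 16² = 256)
Z(R, H) = -4 + H + H² + H*R (Z(R, H) = -4 + ((H*R + H*H) + H) = -4 + ((H*R + H²) + H) = -4 + ((H² + H*R) + H) = -4 + (H + H² + H*R) = -4 + H + H² + H*R)
297*(Y(2) + Z(b, 21)) = 297*((4 - 1*2) + (-4 + 21 + 21² + 21*256)) = 297*((4 - 2) + (-4 + 21 + 441 + 5376)) = 297*(2 + 5834) = 297*5836 = 1733292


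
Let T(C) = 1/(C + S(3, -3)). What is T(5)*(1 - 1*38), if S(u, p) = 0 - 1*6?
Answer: 37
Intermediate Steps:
S(u, p) = -6 (S(u, p) = 0 - 6 = -6)
T(C) = 1/(-6 + C) (T(C) = 1/(C - 6) = 1/(-6 + C))
T(5)*(1 - 1*38) = (1 - 1*38)/(-6 + 5) = (1 - 38)/(-1) = -1*(-37) = 37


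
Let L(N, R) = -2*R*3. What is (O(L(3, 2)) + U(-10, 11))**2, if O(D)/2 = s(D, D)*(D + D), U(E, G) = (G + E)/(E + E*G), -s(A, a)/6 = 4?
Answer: 19110021121/14400 ≈ 1.3271e+6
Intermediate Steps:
s(A, a) = -24 (s(A, a) = -6*4 = -24)
L(N, R) = -6*R
U(E, G) = (E + G)/(E + E*G)
O(D) = -96*D (O(D) = 2*(-24*(D + D)) = 2*(-48*D) = -96*D)
(O(L(3, 2)) + U(-10, 11))**2 = (-(-576)*2 + (-10 + 11)/((-10)*(1 + 11)))**2 = (-96*(-12) - 1/10*1/12)**2 = (1152 - 1/10*1/12*1)**2 = (1152 - 1/120)**2 = (138239/120)**2 = 19110021121/14400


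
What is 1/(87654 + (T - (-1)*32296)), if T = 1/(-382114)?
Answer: 382114/45834574299 ≈ 8.3368e-6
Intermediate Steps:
T = -1/382114 ≈ -2.6170e-6
1/(87654 + (T - (-1)*32296)) = 1/(87654 + (-1/382114 - (-1)*32296)) = 1/(87654 + (-1/382114 - 1*(-32296))) = 1/(87654 + (-1/382114 + 32296)) = 1/(87654 + 12340753743/382114) = 1/(45834574299/382114) = 382114/45834574299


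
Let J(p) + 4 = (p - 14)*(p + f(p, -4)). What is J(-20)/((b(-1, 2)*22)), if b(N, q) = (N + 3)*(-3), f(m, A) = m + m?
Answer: -509/33 ≈ -15.424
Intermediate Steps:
f(m, A) = 2*m
b(N, q) = -9 - 3*N (b(N, q) = (3 + N)*(-3) = -9 - 3*N)
J(p) = -4 + 3*p*(-14 + p) (J(p) = -4 + (p - 14)*(p + 2*p) = -4 + (-14 + p)*(3*p) = -4 + 3*p*(-14 + p))
J(-20)/((b(-1, 2)*22)) = (-4 - 42*(-20) + 3*(-20)**2)/(((-9 - 3*(-1))*22)) = (-4 + 840 + 3*400)/(((-9 + 3)*22)) = (-4 + 840 + 1200)/((-6*22)) = 2036/(-132) = 2036*(-1/132) = -509/33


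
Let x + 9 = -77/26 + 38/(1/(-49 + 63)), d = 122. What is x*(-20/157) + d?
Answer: 113792/2041 ≈ 55.753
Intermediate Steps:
x = 13521/26 (x = -9 + (-77/26 + 38/(1/(-49 + 63))) = -9 + (-77*1/26 + 38/(1/14)) = -9 + (-77/26 + 38/(1/14)) = -9 + (-77/26 + 38*14) = -9 + (-77/26 + 532) = -9 + 13755/26 = 13521/26 ≈ 520.04)
x*(-20/157) + d = 13521*(-20/157)/26 + 122 = 13521*(-20*1/157)/26 + 122 = (13521/26)*(-20/157) + 122 = -135210/2041 + 122 = 113792/2041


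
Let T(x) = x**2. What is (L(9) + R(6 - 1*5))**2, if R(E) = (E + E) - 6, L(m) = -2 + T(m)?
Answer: 5625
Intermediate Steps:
L(m) = -2 + m**2
R(E) = -6 + 2*E (R(E) = 2*E - 6 = -6 + 2*E)
(L(9) + R(6 - 1*5))**2 = ((-2 + 9**2) + (-6 + 2*(6 - 1*5)))**2 = ((-2 + 81) + (-6 + 2*(6 - 5)))**2 = (79 + (-6 + 2*1))**2 = (79 + (-6 + 2))**2 = (79 - 4)**2 = 75**2 = 5625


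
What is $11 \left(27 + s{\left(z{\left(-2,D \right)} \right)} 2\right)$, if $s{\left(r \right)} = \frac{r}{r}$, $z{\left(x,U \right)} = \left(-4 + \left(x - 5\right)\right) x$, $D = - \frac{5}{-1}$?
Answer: $319$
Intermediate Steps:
$D = 5$ ($D = \left(-5\right) \left(-1\right) = 5$)
$z{\left(x,U \right)} = x \left(-9 + x\right)$ ($z{\left(x,U \right)} = \left(-4 + \left(-5 + x\right)\right) x = \left(-9 + x\right) x = x \left(-9 + x\right)$)
$s{\left(r \right)} = 1$
$11 \left(27 + s{\left(z{\left(-2,D \right)} \right)} 2\right) = 11 \left(27 + 1 \cdot 2\right) = 11 \left(27 + 2\right) = 11 \cdot 29 = 319$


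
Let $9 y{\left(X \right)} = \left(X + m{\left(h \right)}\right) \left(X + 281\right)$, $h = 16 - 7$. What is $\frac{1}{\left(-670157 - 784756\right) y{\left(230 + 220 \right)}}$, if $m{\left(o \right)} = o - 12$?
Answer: $- \frac{1}{52822556349} \approx -1.8931 \cdot 10^{-11}$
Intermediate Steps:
$h = 9$
$m{\left(o \right)} = -12 + o$ ($m{\left(o \right)} = o - 12 = -12 + o$)
$y{\left(X \right)} = \frac{\left(-3 + X\right) \left(281 + X\right)}{9}$ ($y{\left(X \right)} = \frac{\left(X + \left(-12 + 9\right)\right) \left(X + 281\right)}{9} = \frac{\left(X - 3\right) \left(281 + X\right)}{9} = \frac{\left(-3 + X\right) \left(281 + X\right)}{9}$)
$\frac{1}{\left(-670157 - 784756\right) y{\left(230 + 220 \right)}} = \frac{1}{\left(-670157 - 784756\right) \left(- \frac{281}{3} + \frac{\left(230 + 220\right)^{2}}{9} + \frac{278 \left(230 + 220\right)}{9}\right)} = \frac{1}{\left(-1454913\right) \left(- \frac{281}{3} + \frac{450^{2}}{9} + \frac{278}{9} \cdot 450\right)} = - \frac{1}{1454913 \left(- \frac{281}{3} + \frac{1}{9} \cdot 202500 + 13900\right)} = - \frac{1}{1454913 \left(- \frac{281}{3} + 22500 + 13900\right)} = - \frac{1}{1454913 \cdot \frac{108919}{3}} = \left(- \frac{1}{1454913}\right) \frac{3}{108919} = - \frac{1}{52822556349}$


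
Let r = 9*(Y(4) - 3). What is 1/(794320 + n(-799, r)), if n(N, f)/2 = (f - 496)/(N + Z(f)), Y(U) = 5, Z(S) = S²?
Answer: 475/377302956 ≈ 1.2589e-6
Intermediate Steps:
r = 18 (r = 9*(5 - 3) = 9*2 = 18)
n(N, f) = 2*(-496 + f)/(N + f²) (n(N, f) = 2*((f - 496)/(N + f²)) = 2*((-496 + f)/(N + f²)) = 2*(-496 + f)/(N + f²))
1/(794320 + n(-799, r)) = 1/(794320 + 2*(-496 + 18)/(-799 + 18²)) = 1/(794320 + 2*(-478)/(-799 + 324)) = 1/(794320 + 2*(-478)/(-475)) = 1/(794320 + 2*(-1/475)*(-478)) = 1/(794320 + 956/475) = 1/(377302956/475) = 475/377302956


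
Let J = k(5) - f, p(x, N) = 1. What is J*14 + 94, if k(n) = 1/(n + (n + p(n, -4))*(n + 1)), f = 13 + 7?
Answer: -7612/41 ≈ -185.66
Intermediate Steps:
f = 20
k(n) = 1/(n + (1 + n)²) (k(n) = 1/(n + (n + 1)*(n + 1)) = 1/(n + (1 + n)*(1 + n)) = 1/(n + (1 + n)²))
J = -819/41 (J = 1/(1 + 5² + 3*5) - 1*20 = 1/(1 + 25 + 15) - 20 = 1/41 - 20 = -819/41 ≈ -19.976)
J*14 + 94 = -819/41*14 + 94 = -11466/41 + 94 = -7612/41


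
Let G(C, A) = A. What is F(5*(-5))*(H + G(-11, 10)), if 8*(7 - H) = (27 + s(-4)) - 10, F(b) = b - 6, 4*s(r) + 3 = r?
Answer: -14973/32 ≈ -467.91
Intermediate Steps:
s(r) = -¾ + r/4
F(b) = -6 + b
H = 163/32 (H = 7 - ((27 + (-¾ + (¼)*(-4))) - 10)/8 = 7 - ((27 + (-¾ - 1)) - 10)/8 = 7 - ((27 - 7/4) - 10)/8 = 7 - (101/4 - 10)/8 = 7 - ⅛*61/4 = 7 - 61/32 = 163/32 ≈ 5.0938)
F(5*(-5))*(H + G(-11, 10)) = (-6 + 5*(-5))*(163/32 + 10) = (-6 - 25)*(483/32) = -31*483/32 = -14973/32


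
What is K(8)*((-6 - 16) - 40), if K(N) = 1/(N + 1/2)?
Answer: -124/17 ≈ -7.2941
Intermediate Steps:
K(N) = 1/(½ + N) (K(N) = 1/(N + ½) = 1/(½ + N))
K(8)*((-6 - 16) - 40) = (2/(1 + 2*8))*((-6 - 16) - 40) = (2/(1 + 16))*(-22 - 40) = (2/17)*(-62) = -124/17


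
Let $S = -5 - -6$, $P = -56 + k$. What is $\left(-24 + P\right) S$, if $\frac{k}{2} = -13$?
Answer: $-106$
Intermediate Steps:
$k = -26$ ($k = 2 \left(-13\right) = -26$)
$P = -82$ ($P = -56 - 26 = -82$)
$S = 1$ ($S = -5 + 6 = 1$)
$\left(-24 + P\right) S = \left(-24 - 82\right) 1 = \left(-106\right) 1 = -106$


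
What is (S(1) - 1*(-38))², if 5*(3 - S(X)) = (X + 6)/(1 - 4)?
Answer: 386884/225 ≈ 1719.5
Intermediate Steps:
S(X) = 17/5 + X/15 (S(X) = 3 - (X + 6)/(5*(1 - 4)) = 3 - (6 + X)/(5*(-3)) = 3 - (6 + X)*(-1)/(5*3) = 3 - (-2 - X/3)/5 = 3 + (⅖ + X/15) = 17/5 + X/15)
(S(1) - 1*(-38))² = ((17/5 + (1/15)*1) - 1*(-38))² = ((17/5 + 1/15) + 38)² = (52/15 + 38)² = (622/15)² = 386884/225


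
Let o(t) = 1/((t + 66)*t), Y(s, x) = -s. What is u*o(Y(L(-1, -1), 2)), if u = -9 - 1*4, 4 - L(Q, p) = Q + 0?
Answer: 13/305 ≈ 0.042623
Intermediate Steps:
L(Q, p) = 4 - Q (L(Q, p) = 4 - (Q + 0) = 4 - Q)
u = -13 (u = -9 - 4 = -13)
o(t) = 1/(t*(66 + t)) (o(t) = 1/((66 + t)*t) = 1/(t*(66 + t)))
u*o(Y(L(-1, -1), 2)) = -13/(((-(4 - 1*(-1))))*(66 - (4 - 1*(-1)))) = -13/(((-(4 + 1)))*(66 - (4 + 1))) = -13/(((-1*5))*(66 - 1*5)) = -13/((-5)*(66 - 5)) = -(-13)/(5*61) = -13*(-1/305) = 13/305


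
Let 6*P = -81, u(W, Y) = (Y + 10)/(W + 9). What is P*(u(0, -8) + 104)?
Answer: -1407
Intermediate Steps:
u(W, Y) = (10 + Y)/(9 + W)
P = -27/2 (P = (1/6)*(-81) = -27/2 ≈ -13.500)
P*(u(0, -8) + 104) = -27*((10 - 8)/(9 + 0) + 104)/2 = -27*(2/9 + 104)/2 = -27/2*938/9 = -1407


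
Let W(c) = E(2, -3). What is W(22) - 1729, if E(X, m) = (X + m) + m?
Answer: -1733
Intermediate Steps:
E(X, m) = X + 2*m
W(c) = -4 (W(c) = 2 + 2*(-3) = 2 - 6 = -4)
W(22) - 1729 = -4 - 1729 = -1733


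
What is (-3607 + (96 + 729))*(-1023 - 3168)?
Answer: 11659362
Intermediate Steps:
(-3607 + (96 + 729))*(-1023 - 3168) = (-3607 + 825)*(-4191) = -2782*(-4191) = 11659362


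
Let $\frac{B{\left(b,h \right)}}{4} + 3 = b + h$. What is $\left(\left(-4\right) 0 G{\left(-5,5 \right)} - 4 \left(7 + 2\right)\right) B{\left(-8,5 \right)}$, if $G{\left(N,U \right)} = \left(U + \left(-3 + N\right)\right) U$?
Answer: $864$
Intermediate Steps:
$G{\left(N,U \right)} = U \left(-3 + N + U\right)$ ($G{\left(N,U \right)} = \left(-3 + N + U\right) U = U \left(-3 + N + U\right)$)
$B{\left(b,h \right)} = -12 + 4 b + 4 h$ ($B{\left(b,h \right)} = -12 + 4 \left(b + h\right) = -12 + \left(4 b + 4 h\right) = -12 + 4 b + 4 h$)
$\left(\left(-4\right) 0 G{\left(-5,5 \right)} - 4 \left(7 + 2\right)\right) B{\left(-8,5 \right)} = \left(\left(-4\right) 0 \cdot 5 \left(-3 - 5 + 5\right) - 4 \left(7 + 2\right)\right) \left(-12 + 4 \left(-8\right) + 4 \cdot 5\right) = \left(0 \cdot 5 \left(-3\right) - 36\right) \left(-12 - 32 + 20\right) = \left(0 \left(-15\right) - 36\right) \left(-24\right) = \left(0 - 36\right) \left(-24\right) = \left(-36\right) \left(-24\right) = 864$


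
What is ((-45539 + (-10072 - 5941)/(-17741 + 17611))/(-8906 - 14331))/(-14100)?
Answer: -1968019/14197807000 ≈ -0.00013861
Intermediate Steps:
((-45539 + (-10072 - 5941)/(-17741 + 17611))/(-8906 - 14331))/(-14100) = ((-45539 - 16013/(-130))/(-23237))*(-1/14100) = ((-45539 - 16013*(-1/130))*(-1/23237))*(-1/14100) = ((-45539 + 16013/130)*(-1/23237))*(-1/14100) = -5904057/130*(-1/23237)*(-1/14100) = (5904057/3020810)*(-1/14100) = -1968019/14197807000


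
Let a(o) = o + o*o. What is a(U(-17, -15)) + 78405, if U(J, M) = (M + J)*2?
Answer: 82437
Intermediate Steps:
U(J, M) = 2*J + 2*M (U(J, M) = (J + M)*2 = 2*J + 2*M)
a(o) = o + o**2
a(U(-17, -15)) + 78405 = (2*(-17) + 2*(-15))*(1 + (2*(-17) + 2*(-15))) + 78405 = (-34 - 30)*(1 + (-34 - 30)) + 78405 = -64*(1 - 64) + 78405 = -64*(-63) + 78405 = 4032 + 78405 = 82437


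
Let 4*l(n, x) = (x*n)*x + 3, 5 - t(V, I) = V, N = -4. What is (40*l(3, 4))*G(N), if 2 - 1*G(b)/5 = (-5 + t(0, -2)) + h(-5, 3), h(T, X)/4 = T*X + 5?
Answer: 107100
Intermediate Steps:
t(V, I) = 5 - V
h(T, X) = 20 + 4*T*X (h(T, X) = 4*(T*X + 5) = 4*(5 + T*X) = 20 + 4*T*X)
G(b) = 210 (G(b) = 10 - 5*((-5 + (5 - 1*0)) + (20 + 4*(-5)*3)) = 10 - 5*((-5 + (5 + 0)) + (20 - 60)) = 10 - 5*((-5 + 5) - 40) = 10 - 5*(0 - 40) = 10 - 5*(-40) = 10 + 200 = 210)
l(n, x) = ¾ + n*x²/4 (l(n, x) = ((x*n)*x + 3)/4 = ((n*x)*x + 3)/4 = (n*x² + 3)/4 = (3 + n*x²)/4 = ¾ + n*x²/4)
(40*l(3, 4))*G(N) = (40*(¾ + (¼)*3*4²))*210 = (40*(¾ + (¼)*3*16))*210 = (40*(¾ + 12))*210 = (40*(51/4))*210 = 510*210 = 107100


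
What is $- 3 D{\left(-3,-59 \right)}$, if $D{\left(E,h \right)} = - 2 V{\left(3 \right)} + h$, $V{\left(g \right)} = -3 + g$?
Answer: $177$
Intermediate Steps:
$D{\left(E,h \right)} = h$ ($D{\left(E,h \right)} = - 2 \left(-3 + 3\right) + h = \left(-2\right) 0 + h = 0 + h = h$)
$- 3 D{\left(-3,-59 \right)} = \left(-3\right) \left(-59\right) = 177$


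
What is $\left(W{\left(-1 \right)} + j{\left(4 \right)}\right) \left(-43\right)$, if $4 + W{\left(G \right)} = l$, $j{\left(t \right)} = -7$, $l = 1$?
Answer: $430$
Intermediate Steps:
$W{\left(G \right)} = -3$ ($W{\left(G \right)} = -4 + 1 = -3$)
$\left(W{\left(-1 \right)} + j{\left(4 \right)}\right) \left(-43\right) = \left(-3 - 7\right) \left(-43\right) = \left(-10\right) \left(-43\right) = 430$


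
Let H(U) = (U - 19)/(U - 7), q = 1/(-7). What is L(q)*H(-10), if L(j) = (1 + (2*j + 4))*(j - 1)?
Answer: -7656/833 ≈ -9.1909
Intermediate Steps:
q = -1/7 ≈ -0.14286
H(U) = (-19 + U)/(-7 + U)
L(j) = (-1 + j)*(5 + 2*j) (L(j) = (1 + (4 + 2*j))*(-1 + j) = (5 + 2*j)*(-1 + j) = (-1 + j)*(5 + 2*j))
L(q)*H(-10) = (-5 + 2*(-1/7)**2 + 3*(-1/7))*((-19 - 10)/(-7 - 10)) = (-5 + 2*(1/49) - 3/7)*(-29/(-17)) = (-5 + 2/49 - 3/7)*(-1/17*(-29)) = -264/49*29/17 = -7656/833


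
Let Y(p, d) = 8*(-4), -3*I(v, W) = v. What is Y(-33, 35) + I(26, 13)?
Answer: -122/3 ≈ -40.667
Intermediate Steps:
I(v, W) = -v/3
Y(p, d) = -32
Y(-33, 35) + I(26, 13) = -32 - 1/3*26 = -32 - 26/3 = -122/3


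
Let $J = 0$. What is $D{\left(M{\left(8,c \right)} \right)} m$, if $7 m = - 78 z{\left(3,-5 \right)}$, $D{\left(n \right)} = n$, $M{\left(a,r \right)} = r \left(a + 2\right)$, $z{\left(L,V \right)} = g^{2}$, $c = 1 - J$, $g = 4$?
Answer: $- \frac{12480}{7} \approx -1782.9$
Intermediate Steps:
$c = 1$ ($c = 1 - 0 = 1 + 0 = 1$)
$z{\left(L,V \right)} = 16$ ($z{\left(L,V \right)} = 4^{2} = 16$)
$M{\left(a,r \right)} = r \left(2 + a\right)$
$m = - \frac{1248}{7}$ ($m = \frac{\left(-78\right) 16}{7} = \frac{1}{7} \left(-1248\right) = - \frac{1248}{7} \approx -178.29$)
$D{\left(M{\left(8,c \right)} \right)} m = 1 \left(2 + 8\right) \left(- \frac{1248}{7}\right) = 1 \cdot 10 \left(- \frac{1248}{7}\right) = 10 \left(- \frac{1248}{7}\right) = - \frac{12480}{7}$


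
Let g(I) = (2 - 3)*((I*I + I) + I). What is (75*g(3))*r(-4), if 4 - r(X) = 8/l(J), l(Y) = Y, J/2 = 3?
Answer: -3000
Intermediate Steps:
J = 6 (J = 2*3 = 6)
g(I) = -I² - 2*I (g(I) = -((I² + I) + I) = -((I + I²) + I) = -(I² + 2*I) = -I² - 2*I)
r(X) = 8/3 (r(X) = 4 - 8/6 = 4 - 1*4/3 = 4 - 4/3 = 8/3)
(75*g(3))*r(-4) = (75*(-1*3*(2 + 3)))*(8/3) = (75*(-1*3*5))*(8/3) = (75*(-15))*(8/3) = -1125*8/3 = -3000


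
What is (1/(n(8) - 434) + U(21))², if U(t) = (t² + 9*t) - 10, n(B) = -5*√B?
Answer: 3402172265828499/8850670084 + 291640715*√2/4425335042 ≈ 3.8440e+5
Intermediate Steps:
U(t) = -10 + t² + 9*t
(1/(n(8) - 434) + U(21))² = (1/(-10*√2 - 434) + (-10 + 21² + 9*21))² = (1/(-10*√2 - 434) + (-10 + 441 + 189))² = (1/(-10*√2 - 434) + 620)² = (1/(-434 - 10*√2) + 620)² = (620 + 1/(-434 - 10*√2))²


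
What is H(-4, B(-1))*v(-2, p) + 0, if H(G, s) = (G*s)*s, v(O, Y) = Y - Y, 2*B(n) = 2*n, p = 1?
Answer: 0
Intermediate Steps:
B(n) = n (B(n) = (2*n)/2 = n)
v(O, Y) = 0
H(G, s) = G*s²
H(-4, B(-1))*v(-2, p) + 0 = -4*(-1)²*0 + 0 = -4*1*0 + 0 = -4*0 + 0 = 0 + 0 = 0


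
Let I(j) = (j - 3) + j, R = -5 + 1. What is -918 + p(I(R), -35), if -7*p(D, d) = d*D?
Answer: -973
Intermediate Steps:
R = -4
I(j) = -3 + 2*j (I(j) = (-3 + j) + j = -3 + 2*j)
p(D, d) = -D*d/7 (p(D, d) = -d*D/7 = -D*d/7)
-918 + p(I(R), -35) = -918 - 1/7*(-3 + 2*(-4))*(-35) = -918 - 1/7*(-3 - 8)*(-35) = -918 - 1/7*(-11)*(-35) = -918 - 55 = -973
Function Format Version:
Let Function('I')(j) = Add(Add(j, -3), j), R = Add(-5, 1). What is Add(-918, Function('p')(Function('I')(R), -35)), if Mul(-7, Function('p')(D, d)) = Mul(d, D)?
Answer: -973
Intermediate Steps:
R = -4
Function('I')(j) = Add(-3, Mul(2, j)) (Function('I')(j) = Add(Add(-3, j), j) = Add(-3, Mul(2, j)))
Function('p')(D, d) = Mul(Rational(-1, 7), D, d) (Function('p')(D, d) = Mul(Rational(-1, 7), Mul(d, D)) = Mul(Rational(-1, 7), Mul(D, d)) = Mul(Rational(-1, 7), D, d))
Add(-918, Function('p')(Function('I')(R), -35)) = Add(-918, Mul(Rational(-1, 7), Add(-3, Mul(2, -4)), -35)) = Add(-918, Mul(Rational(-1, 7), Add(-3, -8), -35)) = Add(-918, Mul(Rational(-1, 7), -11, -35)) = Add(-918, -55) = -973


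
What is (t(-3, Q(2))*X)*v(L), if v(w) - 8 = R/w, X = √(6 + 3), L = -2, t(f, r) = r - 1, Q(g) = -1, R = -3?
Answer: -57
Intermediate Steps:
t(f, r) = -1 + r
X = 3 (X = √9 = 3)
v(w) = 8 - 3/w
(t(-3, Q(2))*X)*v(L) = ((-1 - 1)*3)*(8 - 3/(-2)) = (-2*3)*(8 - 3*(-½)) = -6*(8 + 3/2) = -6*19/2 = -57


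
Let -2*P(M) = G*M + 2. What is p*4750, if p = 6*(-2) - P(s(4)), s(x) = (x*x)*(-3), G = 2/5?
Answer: -97850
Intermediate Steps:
G = ⅖ (G = 2*(⅕) = ⅖ ≈ 0.40000)
s(x) = -3*x² (s(x) = x²*(-3) = -3*x²)
P(M) = -1 - M/5 (P(M) = -(2*M/5 + 2)/2 = -(2 + 2*M/5)/2 = -1 - M/5)
p = -103/5 (p = 6*(-2) - (-1 - (-3)*4²/5) = -12 - (-1 - (-3)*16/5) = -12 - (-1 - ⅕*(-48)) = -12 - (-1 + 48/5) = -12 - 1*43/5 = -12 - 43/5 = -103/5 ≈ -20.600)
p*4750 = -103/5*4750 = -97850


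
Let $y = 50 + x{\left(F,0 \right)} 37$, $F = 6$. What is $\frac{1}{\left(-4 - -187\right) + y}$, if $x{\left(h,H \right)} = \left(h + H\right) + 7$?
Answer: $\frac{1}{714} \approx 0.0014006$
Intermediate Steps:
$x{\left(h,H \right)} = 7 + H + h$ ($x{\left(h,H \right)} = \left(H + h\right) + 7 = 7 + H + h$)
$y = 531$ ($y = 50 + \left(7 + 0 + 6\right) 37 = 50 + 13 \cdot 37 = 50 + 481 = 531$)
$\frac{1}{\left(-4 - -187\right) + y} = \frac{1}{\left(-4 - -187\right) + 531} = \frac{1}{\left(-4 + 187\right) + 531} = \frac{1}{183 + 531} = \frac{1}{714}$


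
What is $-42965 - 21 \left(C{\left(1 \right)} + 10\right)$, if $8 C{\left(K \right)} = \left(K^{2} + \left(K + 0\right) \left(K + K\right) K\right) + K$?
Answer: $- \frac{86371}{2} \approx -43186.0$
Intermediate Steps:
$C{\left(K \right)} = \frac{K^{3}}{4} + \frac{K}{8} + \frac{K^{2}}{8}$ ($C{\left(K \right)} = \frac{\left(K^{2} + \left(K + 0\right) \left(K + K\right) K\right) + K}{8} = \frac{\left(K^{2} + K 2 K K\right) + K}{8} = \frac{\left(K^{2} + 2 K^{2} K\right) + K}{8} = \frac{\left(K^{2} + 2 K^{3}\right) + K}{8} = \frac{K + K^{2} + 2 K^{3}}{8} = \frac{K^{3}}{4} + \frac{K}{8} + \frac{K^{2}}{8}$)
$-42965 - 21 \left(C{\left(1 \right)} + 10\right) = -42965 - 21 \left(\frac{1}{8} \cdot 1 \left(1 + 1 + 2 \cdot 1^{2}\right) + 10\right) = -42965 - 21 \left(\frac{1}{8} \cdot 1 \left(1 + 1 + 2 \cdot 1\right) + 10\right) = -42965 - 21 \left(\frac{1}{8} \cdot 1 \left(1 + 1 + 2\right) + 10\right) = -42965 - 21 \left(\frac{1}{8} \cdot 1 \cdot 4 + 10\right) = -42965 - 21 \left(\frac{1}{2} + 10\right) = -42965 - 21 \cdot \frac{21}{2} = -42965 - \frac{441}{2} = - \frac{86371}{2}$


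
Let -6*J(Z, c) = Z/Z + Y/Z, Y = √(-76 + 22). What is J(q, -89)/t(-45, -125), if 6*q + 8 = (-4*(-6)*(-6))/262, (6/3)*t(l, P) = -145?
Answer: 1/435 - 393*I*√6/81200 ≈ 0.0022989 - 0.011855*I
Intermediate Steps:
Y = 3*I*√6 (Y = √(-54) = 3*I*√6 ≈ 7.3485*I)
t(l, P) = -145/2 (t(l, P) = (½)*(-145) = -145/2)
q = -560/393 (q = -4/3 + ((-4*(-6)*(-6))/262)/6 = -4/3 + ((24*(-6))*(1/262))/6 = -4/3 + (-144*1/262)/6 = -4/3 + (⅙)*(-72/131) = -4/3 - 12/131 = -560/393 ≈ -1.4249)
J(Z, c) = -⅙ - I*√6/(2*Z) (J(Z, c) = -(Z/Z + (3*I*√6)/Z)/6 = -(1 + 3*I*√6/Z)/6 = -⅙ - I*√6/(2*Z))
J(q, -89)/t(-45, -125) = ((-1*(-560/393) - 3*I*√6)/(6*(-560/393)))/(-145/2) = ((⅙)*(-393/560)*(560/393 - 3*I*√6))*(-2/145) = (-⅙ + 393*I*√6/1120)*(-2/145) = 1/435 - 393*I*√6/81200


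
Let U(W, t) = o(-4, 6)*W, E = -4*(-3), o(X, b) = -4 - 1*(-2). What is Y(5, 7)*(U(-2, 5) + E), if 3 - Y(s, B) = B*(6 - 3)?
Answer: -288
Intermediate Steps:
o(X, b) = -2 (o(X, b) = -4 + 2 = -2)
E = 12
U(W, t) = -2*W
Y(s, B) = 3 - 3*B (Y(s, B) = 3 - B*(6 - 3) = 3 - B*3 = 3 - 3*B)
Y(5, 7)*(U(-2, 5) + E) = (3 - 3*7)*(-2*(-2) + 12) = (3 - 21)*(4 + 12) = -18*16 = -288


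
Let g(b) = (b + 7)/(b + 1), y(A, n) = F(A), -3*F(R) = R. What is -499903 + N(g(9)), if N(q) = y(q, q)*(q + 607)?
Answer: -37517069/75 ≈ -5.0023e+5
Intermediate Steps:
F(R) = -R/3
y(A, n) = -A/3
g(b) = (7 + b)/(1 + b)
N(q) = -q*(607 + q)/3 (N(q) = (-q/3)*(q + 607) = (-q/3)*(607 + q) = -q*(607 + q)/3)
-499903 + N(g(9)) = -499903 - (7 + 9)/(1 + 9)*(607 + (7 + 9)/(1 + 9))/3 = -499903 - 16/10*(607 + 16/10)/3 = -499903 - (1/10)*16*(607 + (1/10)*16)/3 = -499903 - 1/3*8/5*(607 + 8/5) = -499903 - 1/3*8/5*3043/5 = -499903 - 24344/75 = -37517069/75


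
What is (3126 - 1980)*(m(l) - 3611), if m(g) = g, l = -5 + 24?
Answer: -4116432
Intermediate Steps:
l = 19
(3126 - 1980)*(m(l) - 3611) = (3126 - 1980)*(19 - 3611) = 1146*(-3592) = -4116432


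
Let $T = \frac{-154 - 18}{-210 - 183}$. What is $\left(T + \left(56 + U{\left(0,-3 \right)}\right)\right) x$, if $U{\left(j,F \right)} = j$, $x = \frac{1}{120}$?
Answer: $\frac{1109}{2358} \approx 0.47031$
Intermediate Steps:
$T = \frac{172}{393}$ ($T = - \frac{172}{-393} = \left(-172\right) \left(- \frac{1}{393}\right) = \frac{172}{393} \approx 0.43766$)
$x = \frac{1}{120} \approx 0.0083333$
$\left(T + \left(56 + U{\left(0,-3 \right)}\right)\right) x = \left(\frac{172}{393} + \left(56 + 0\right)\right) \frac{1}{120} = \left(\frac{172}{393} + 56\right) \frac{1}{120} = \frac{22180}{393} \cdot \frac{1}{120} = \frac{1109}{2358}$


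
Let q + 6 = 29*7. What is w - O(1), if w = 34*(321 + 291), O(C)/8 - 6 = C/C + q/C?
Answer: 19176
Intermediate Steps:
q = 197 (q = -6 + 29*7 = -6 + 203 = 197)
O(C) = 56 + 1576/C (O(C) = 48 + 8*(C/C + 197/C) = 48 + 8*(1 + 197/C) = 48 + (8 + 1576/C) = 56 + 1576/C)
w = 20808 (w = 34*612 = 20808)
w - O(1) = 20808 - (56 + 1576/1) = 20808 - (56 + 1576*1) = 20808 - (56 + 1576) = 20808 - 1*1632 = 20808 - 1632 = 19176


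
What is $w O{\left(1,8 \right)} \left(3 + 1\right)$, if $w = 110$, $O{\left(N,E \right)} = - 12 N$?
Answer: $-5280$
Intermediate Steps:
$w O{\left(1,8 \right)} \left(3 + 1\right) = 110 \left(-12\right) 1 \left(3 + 1\right) = 110 \left(\left(-12\right) 4\right) = 110 \left(-48\right) = -5280$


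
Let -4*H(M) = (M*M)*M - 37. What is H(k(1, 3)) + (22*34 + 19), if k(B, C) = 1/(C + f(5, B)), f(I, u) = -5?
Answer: 24841/32 ≈ 776.28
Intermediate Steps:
k(B, C) = 1/(-5 + C) (k(B, C) = 1/(C - 5) = 1/(-5 + C))
H(M) = 37/4 - M³/4 (H(M) = -((M*M)*M - 37)/4 = -(M²*M - 37)/4 = -(M³ - 37)/4 = -(-37 + M³)/4 = 37/4 - M³/4)
H(k(1, 3)) + (22*34 + 19) = (37/4 - 1/(4*(-5 + 3)³)) + (22*34 + 19) = (37/4 - (1/(-2))³/4) + (748 + 19) = (37/4 - (-½)³/4) + 767 = (37/4 - ¼*(-⅛)) + 767 = (37/4 + 1/32) + 767 = 297/32 + 767 = 24841/32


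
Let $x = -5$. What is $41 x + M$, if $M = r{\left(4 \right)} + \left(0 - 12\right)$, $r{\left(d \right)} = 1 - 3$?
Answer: $-219$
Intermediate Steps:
$r{\left(d \right)} = -2$
$M = -14$ ($M = -2 + \left(0 - 12\right) = -2 - 12 = -14$)
$41 x + M = 41 \left(-5\right) - 14 = -205 - 14 = -219$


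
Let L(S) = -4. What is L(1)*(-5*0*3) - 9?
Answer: -9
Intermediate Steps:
L(1)*(-5*0*3) - 9 = -4*(-5*0)*3 - 9 = -0*3 - 9 = -4*0 - 9 = 0 - 9 = -9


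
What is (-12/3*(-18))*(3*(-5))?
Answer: -1080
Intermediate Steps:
(-12/3*(-18))*(3*(-5)) = (-12*1/3*(-18))*(-15) = -4*(-18)*(-15) = 72*(-15) = -1080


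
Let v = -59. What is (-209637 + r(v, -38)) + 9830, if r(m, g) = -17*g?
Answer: -199161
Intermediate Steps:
(-209637 + r(v, -38)) + 9830 = (-209637 - 17*(-38)) + 9830 = (-209637 + 646) + 9830 = -208991 + 9830 = -199161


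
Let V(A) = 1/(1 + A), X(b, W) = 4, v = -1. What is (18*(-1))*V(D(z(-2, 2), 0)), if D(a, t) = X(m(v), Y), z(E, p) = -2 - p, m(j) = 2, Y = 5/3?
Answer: -18/5 ≈ -3.6000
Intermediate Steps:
Y = 5/3 (Y = 5*(⅓) = 5/3 ≈ 1.6667)
D(a, t) = 4
(18*(-1))*V(D(z(-2, 2), 0)) = (18*(-1))/(1 + 4) = -18/5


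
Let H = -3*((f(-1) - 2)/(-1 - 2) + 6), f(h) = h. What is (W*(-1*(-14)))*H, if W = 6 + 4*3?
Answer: -5292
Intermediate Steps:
W = 18 (W = 6 + 12 = 18)
H = -21 (H = -3*((-1 - 2)/(-1 - 2) + 6) = -3*(-3/(-3) + 6) = -3*(-3*(-⅓) + 6) = -3*(1 + 6) = -3*7 = -21)
(W*(-1*(-14)))*H = (18*(-1*(-14)))*(-21) = (18*14)*(-21) = 252*(-21) = -5292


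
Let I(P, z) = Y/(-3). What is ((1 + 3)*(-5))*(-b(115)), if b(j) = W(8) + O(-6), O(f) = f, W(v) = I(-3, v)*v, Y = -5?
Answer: 440/3 ≈ 146.67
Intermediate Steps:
I(P, z) = 5/3 (I(P, z) = -5/(-3) = -5*(-1/3) = 5/3)
W(v) = 5*v/3
b(j) = 22/3 (b(j) = (5/3)*8 - 6 = 40/3 - 6 = 22/3)
((1 + 3)*(-5))*(-b(115)) = ((1 + 3)*(-5))*(-1*22/3) = (4*(-5))*(-22/3) = -20*(-22/3) = 440/3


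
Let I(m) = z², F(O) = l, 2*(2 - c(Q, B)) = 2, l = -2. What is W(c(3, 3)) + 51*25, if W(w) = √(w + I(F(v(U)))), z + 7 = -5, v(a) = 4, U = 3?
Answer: 1275 + √145 ≈ 1287.0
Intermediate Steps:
c(Q, B) = 1 (c(Q, B) = 2 - ½*2 = 2 - 1 = 1)
F(O) = -2
z = -12 (z = -7 - 5 = -12)
I(m) = 144 (I(m) = (-12)² = 144)
W(w) = √(144 + w) (W(w) = √(w + 144) = √(144 + w))
W(c(3, 3)) + 51*25 = √(144 + 1) + 51*25 = √145 + 1275 = 1275 + √145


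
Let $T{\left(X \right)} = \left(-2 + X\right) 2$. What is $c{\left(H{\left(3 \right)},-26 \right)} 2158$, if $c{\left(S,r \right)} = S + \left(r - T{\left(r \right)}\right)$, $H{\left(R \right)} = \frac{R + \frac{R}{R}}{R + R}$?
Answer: $\frac{198536}{3} \approx 66179.0$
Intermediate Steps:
$H{\left(R \right)} = \frac{1 + R}{2 R}$ ($H{\left(R \right)} = \frac{R + 1}{2 R} = \left(1 + R\right) \frac{1}{2 R} = \frac{1 + R}{2 R}$)
$T{\left(X \right)} = -4 + 2 X$
$c{\left(S,r \right)} = 4 + S - r$ ($c{\left(S,r \right)} = S + \left(r - \left(-4 + 2 r\right)\right) = S - \left(-4 + r\right) = 4 + S - r$)
$c{\left(H{\left(3 \right)},-26 \right)} 2158 = \left(4 + \frac{1 + 3}{2 \cdot 3} - -26\right) 2158 = \left(4 + \frac{1}{2} \cdot \frac{1}{3} \cdot 4 + 26\right) 2158 = \left(4 + \frac{2}{3} + 26\right) 2158 = \frac{92}{3} \cdot 2158 = \frac{198536}{3}$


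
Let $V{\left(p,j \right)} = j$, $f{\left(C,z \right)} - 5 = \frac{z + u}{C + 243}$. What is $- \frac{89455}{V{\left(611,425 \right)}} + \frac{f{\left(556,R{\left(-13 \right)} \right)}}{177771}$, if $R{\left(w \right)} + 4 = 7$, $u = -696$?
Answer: $- \frac{149483528657}{710195145} \approx -210.48$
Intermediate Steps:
$R{\left(w \right)} = 3$ ($R{\left(w \right)} = -4 + 7 = 3$)
$f{\left(C,z \right)} = 5 + \frac{-696 + z}{243 + C}$ ($f{\left(C,z \right)} = 5 + \frac{z - 696}{C + 243} = 5 + \frac{-696 + z}{243 + C}$)
$- \frac{89455}{V{\left(611,425 \right)}} + \frac{f{\left(556,R{\left(-13 \right)} \right)}}{177771} = - \frac{89455}{425} + \frac{\frac{1}{243 + 556} \left(519 + 3 + 5 \cdot 556\right)}{177771} = \left(-89455\right) \frac{1}{425} + \frac{519 + 3 + 2780}{799} \cdot \frac{1}{177771} = - \frac{17891}{85} + \frac{1}{799} \cdot 3302 \cdot \frac{1}{177771} = - \frac{17891}{85} + \frac{3302}{799} \cdot \frac{1}{177771} = - \frac{17891}{85} + \frac{3302}{142039029} = - \frac{149483528657}{710195145}$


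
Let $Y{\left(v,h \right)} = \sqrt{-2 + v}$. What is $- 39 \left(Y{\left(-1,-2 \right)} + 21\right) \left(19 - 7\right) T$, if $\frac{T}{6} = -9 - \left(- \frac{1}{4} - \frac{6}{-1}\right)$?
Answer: $869778 + 41418 i \sqrt{3} \approx 8.6978 \cdot 10^{5} + 71738.0 i$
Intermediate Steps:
$T = - \frac{177}{2}$ ($T = 6 \left(-9 - \left(- \frac{1}{4} - \frac{6}{-1}\right)\right) = 6 \left(-9 - \left(\left(-1\right) \frac{1}{4} - -6\right)\right) = 6 \left(-9 - \left(- \frac{1}{4} + 6\right)\right) = 6 \left(-9 - \frac{23}{4}\right) = 6 \left(- \frac{59}{4}\right) = - \frac{177}{2} \approx -88.5$)
$- 39 \left(Y{\left(-1,-2 \right)} + 21\right) \left(19 - 7\right) T = - 39 \left(\sqrt{-2 - 1} + 21\right) \left(19 - 7\right) \left(- \frac{177}{2}\right) = - 39 \left(\sqrt{-3} + 21\right) 12 \left(- \frac{177}{2}\right) = - 39 \left(i \sqrt{3} + 21\right) 12 \left(- \frac{177}{2}\right) = - 39 \left(21 + i \sqrt{3}\right) 12 \left(- \frac{177}{2}\right) = - 39 \left(252 + 12 i \sqrt{3}\right) \left(- \frac{177}{2}\right) = \left(-9828 - 468 i \sqrt{3}\right) \left(- \frac{177}{2}\right) = 869778 + 41418 i \sqrt{3}$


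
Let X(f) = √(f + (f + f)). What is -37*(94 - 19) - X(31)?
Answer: -2775 - √93 ≈ -2784.6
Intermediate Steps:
X(f) = √3*√f (X(f) = √(f + 2*f) = √(3*f) = √3*√f)
-37*(94 - 19) - X(31) = -37*(94 - 19) - √3*√31 = -37*75 - √93 = -2775 - √93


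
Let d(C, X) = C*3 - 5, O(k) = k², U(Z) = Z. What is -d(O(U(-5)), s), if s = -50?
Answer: -70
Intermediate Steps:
d(C, X) = -5 + 3*C (d(C, X) = 3*C - 5 = -5 + 3*C)
-d(O(U(-5)), s) = -(-5 + 3*(-5)²) = -(-5 + 3*25) = -(-5 + 75) = -1*70 = -70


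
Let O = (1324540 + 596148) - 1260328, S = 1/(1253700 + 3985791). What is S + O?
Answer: 3459950276761/5239491 ≈ 6.6036e+5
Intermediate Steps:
S = 1/5239491 ≈ 1.9086e-7
O = 660360 (O = 1920688 - 1260328 = 660360)
S + O = 1/5239491 + 660360 = 3459950276761/5239491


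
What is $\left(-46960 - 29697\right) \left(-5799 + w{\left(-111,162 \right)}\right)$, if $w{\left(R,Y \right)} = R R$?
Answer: $-499956954$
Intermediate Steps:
$w{\left(R,Y \right)} = R^{2}$
$\left(-46960 - 29697\right) \left(-5799 + w{\left(-111,162 \right)}\right) = \left(-46960 - 29697\right) \left(-5799 + \left(-111\right)^{2}\right) = \left(-46960 - 29697\right) \left(-5799 + 12321\right) = \left(-76657\right) 6522 = -499956954$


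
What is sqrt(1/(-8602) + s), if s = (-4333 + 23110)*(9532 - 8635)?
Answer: sqrt(1246285452736874)/8602 ≈ 4104.0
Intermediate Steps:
s = 16842969 (s = 18777*897 = 16842969)
sqrt(1/(-8602) + s) = sqrt(1/(-8602) + 16842969) = sqrt(-1/8602 + 16842969) = sqrt(144883219337/8602) = sqrt(1246285452736874)/8602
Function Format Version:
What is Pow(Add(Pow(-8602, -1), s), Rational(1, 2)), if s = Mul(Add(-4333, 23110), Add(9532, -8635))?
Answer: Mul(Rational(1, 8602), Pow(1246285452736874, Rational(1, 2))) ≈ 4104.0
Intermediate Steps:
s = 16842969 (s = Mul(18777, 897) = 16842969)
Pow(Add(Pow(-8602, -1), s), Rational(1, 2)) = Pow(Add(Pow(-8602, -1), 16842969), Rational(1, 2)) = Pow(Add(Rational(-1, 8602), 16842969), Rational(1, 2)) = Pow(Rational(144883219337, 8602), Rational(1, 2)) = Mul(Rational(1, 8602), Pow(1246285452736874, Rational(1, 2)))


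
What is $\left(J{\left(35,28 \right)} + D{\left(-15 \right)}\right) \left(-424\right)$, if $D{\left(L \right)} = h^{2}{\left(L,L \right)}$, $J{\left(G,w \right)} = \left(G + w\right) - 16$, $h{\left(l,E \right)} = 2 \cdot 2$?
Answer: $-26712$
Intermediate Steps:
$h{\left(l,E \right)} = 4$
$J{\left(G,w \right)} = -16 + G + w$
$D{\left(L \right)} = 16$ ($D{\left(L \right)} = 4^{2} = 16$)
$\left(J{\left(35,28 \right)} + D{\left(-15 \right)}\right) \left(-424\right) = \left(\left(-16 + 35 + 28\right) + 16\right) \left(-424\right) = \left(47 + 16\right) \left(-424\right) = 63 \left(-424\right) = -26712$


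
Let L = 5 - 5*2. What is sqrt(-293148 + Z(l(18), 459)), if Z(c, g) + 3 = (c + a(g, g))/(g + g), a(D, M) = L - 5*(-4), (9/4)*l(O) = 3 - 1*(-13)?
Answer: 631*I*sqrt(620466)/918 ≈ 541.43*I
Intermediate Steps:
l(O) = 64/9 (l(O) = 4*(3 - 1*(-13))/9 = 4*(3 + 13)/9 = (4/9)*16 = 64/9)
L = -5 (L = 5 - 10 = -5)
a(D, M) = 15 (a(D, M) = -5 - 5*(-4) = -5 + 20 = 15)
Z(c, g) = -3 + (15 + c)/(2*g) (Z(c, g) = -3 + (c + 15)/(g + g) = -3 + (15 + c)/((2*g)) = -3 + (15 + c)*(1/(2*g)) = -3 + (15 + c)/(2*g))
sqrt(-293148 + Z(l(18), 459)) = sqrt(-293148 + (1/2)*(15 + 64/9 - 6*459)/459) = sqrt(-293148 + (1/2)*(1/459)*(15 + 64/9 - 2754)) = sqrt(-293148 + (1/2)*(1/459)*(-24587/9)) = sqrt(-293148 - 24587/8262) = sqrt(-2422013363/8262) = 631*I*sqrt(620466)/918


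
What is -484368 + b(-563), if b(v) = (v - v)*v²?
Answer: -484368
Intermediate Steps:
b(v) = 0 (b(v) = 0*v² = 0)
-484368 + b(-563) = -484368 + 0 = -484368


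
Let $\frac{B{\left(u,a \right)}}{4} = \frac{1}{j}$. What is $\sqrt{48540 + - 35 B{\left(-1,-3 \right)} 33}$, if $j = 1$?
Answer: $12 \sqrt{305} \approx 209.57$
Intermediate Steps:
$B{\left(u,a \right)} = 4$ ($B{\left(u,a \right)} = \frac{4}{1} = 4 \cdot 1 = 4$)
$\sqrt{48540 + - 35 B{\left(-1,-3 \right)} 33} = \sqrt{48540 + \left(-35\right) 4 \cdot 33} = \sqrt{48540 - 4620} = \sqrt{43920} = 12 \sqrt{305}$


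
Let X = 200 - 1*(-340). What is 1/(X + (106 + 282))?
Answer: 1/928 ≈ 0.0010776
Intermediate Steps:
X = 540 (X = 200 + 340 = 540)
1/(X + (106 + 282)) = 1/(540 + (106 + 282)) = 1/(540 + 388) = 1/928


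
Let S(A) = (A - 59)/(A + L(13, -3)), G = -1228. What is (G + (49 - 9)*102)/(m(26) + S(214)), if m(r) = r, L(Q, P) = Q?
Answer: 647404/6057 ≈ 106.89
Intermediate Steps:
S(A) = (-59 + A)/(13 + A) (S(A) = (A - 59)/(A + 13) = (-59 + A)/(13 + A))
(G + (49 - 9)*102)/(m(26) + S(214)) = (-1228 + (49 - 9)*102)/(26 + (-59 + 214)/(13 + 214)) = (-1228 + 40*102)/(26 + 155/227) = (-1228 + 4080)/(26 + (1/227)*155) = 2852/(26 + 155/227) = 2852/(6057/227) = 2852*(227/6057) = 647404/6057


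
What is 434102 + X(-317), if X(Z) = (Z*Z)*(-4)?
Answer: 32146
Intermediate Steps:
X(Z) = -4*Z² (X(Z) = Z²*(-4) = -4*Z²)
434102 + X(-317) = 434102 - 4*(-317)² = 434102 - 4*100489 = 434102 - 401956 = 32146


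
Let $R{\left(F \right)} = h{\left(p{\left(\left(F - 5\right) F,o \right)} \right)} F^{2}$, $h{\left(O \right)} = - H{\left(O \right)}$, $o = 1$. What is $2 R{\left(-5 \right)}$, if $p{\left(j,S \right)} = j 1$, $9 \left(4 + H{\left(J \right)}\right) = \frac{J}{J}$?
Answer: $\frac{1750}{9} \approx 194.44$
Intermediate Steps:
$H{\left(J \right)} = - \frac{35}{9}$ ($H{\left(J \right)} = -4 + \frac{J \frac{1}{J}}{9} = -4 + \frac{1}{9} \cdot 1 = -4 + \frac{1}{9} = - \frac{35}{9}$)
$p{\left(j,S \right)} = j$
$h{\left(O \right)} = \frac{35}{9}$ ($h{\left(O \right)} = \left(-1\right) \left(- \frac{35}{9}\right) = \frac{35}{9}$)
$R{\left(F \right)} = \frac{35 F^{2}}{9}$
$2 R{\left(-5 \right)} = 2 \frac{35 \left(-5\right)^{2}}{9} = 2 \cdot \frac{35}{9} \cdot 25 = 2 \cdot \frac{875}{9} = \frac{1750}{9}$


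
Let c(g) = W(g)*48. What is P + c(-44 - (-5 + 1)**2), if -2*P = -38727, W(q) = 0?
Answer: 38727/2 ≈ 19364.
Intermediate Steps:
P = 38727/2 (P = -1/2*(-38727) = 38727/2 ≈ 19364.)
c(g) = 0 (c(g) = 0*48 = 0)
P + c(-44 - (-5 + 1)**2) = 38727/2 + 0 = 38727/2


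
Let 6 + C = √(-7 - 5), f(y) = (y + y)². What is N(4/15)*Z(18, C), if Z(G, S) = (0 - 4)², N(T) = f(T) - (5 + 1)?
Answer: -20576/225 ≈ -91.449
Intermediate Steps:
f(y) = 4*y² (f(y) = (2*y)² = 4*y²)
N(T) = -6 + 4*T² (N(T) = 4*T² - (5 + 1) = 4*T² - 1*6 = 4*T² - 6 = -6 + 4*T²)
C = -6 + 2*I*√3 (C = -6 + √(-7 - 5) = -6 + √(-12) = -6 + 2*I*√3 ≈ -6.0 + 3.4641*I)
Z(G, S) = 16 (Z(G, S) = (-4)² = 16)
N(4/15)*Z(18, C) = (-6 + 4*(4/15)²)*16 = (-6 + 4*(16/225))*16 = (-6 + 64/225)*16 = -1286/225*16 = -20576/225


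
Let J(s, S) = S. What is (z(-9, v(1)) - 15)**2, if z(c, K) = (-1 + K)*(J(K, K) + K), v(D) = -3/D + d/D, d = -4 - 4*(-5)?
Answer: 88209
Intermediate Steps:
d = 16 (d = -4 + 20 = 16)
v(D) = 13/D (v(D) = -3/D + 16/D = 13/D)
z(c, K) = 2*K*(-1 + K) (z(c, K) = (-1 + K)*(K + K) = (-1 + K)*(2*K) = 2*K*(-1 + K))
(z(-9, v(1)) - 15)**2 = (2*(13/1)*(-1 + 13/1) - 15)**2 = (2*(13*1)*(-1 + 13*1) - 15)**2 = (2*13*(-1 + 13) - 15)**2 = (2*13*12 - 15)**2 = (312 - 15)**2 = 297**2 = 88209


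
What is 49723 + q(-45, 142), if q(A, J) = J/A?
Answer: 2237393/45 ≈ 49720.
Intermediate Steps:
49723 + q(-45, 142) = 49723 + 142/(-45) = 49723 + 142*(-1/45) = 49723 - 142/45 = 2237393/45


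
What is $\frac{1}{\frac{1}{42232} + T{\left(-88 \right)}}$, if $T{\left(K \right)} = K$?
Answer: $- \frac{42232}{3716415} \approx -0.011364$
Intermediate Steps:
$\frac{1}{\frac{1}{42232} + T{\left(-88 \right)}} = \frac{1}{\frac{1}{42232} - 88} = \frac{1}{- \frac{3716415}{42232}} = - \frac{42232}{3716415}$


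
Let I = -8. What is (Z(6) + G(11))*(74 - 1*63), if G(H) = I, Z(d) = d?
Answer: -22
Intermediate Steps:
G(H) = -8
(Z(6) + G(11))*(74 - 1*63) = (6 - 8)*(74 - 1*63) = -2*(74 - 63) = -2*11 = -22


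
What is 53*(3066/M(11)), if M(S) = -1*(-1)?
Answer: 162498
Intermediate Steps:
M(S) = 1
53*(3066/M(11)) = 53*(3066/1) = 53*(3066*1) = 53*3066 = 162498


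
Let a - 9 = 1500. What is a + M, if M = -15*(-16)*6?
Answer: 2949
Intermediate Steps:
a = 1509 (a = 9 + 1500 = 1509)
M = 1440 (M = 240*6 = 1440)
a + M = 1509 + 1440 = 2949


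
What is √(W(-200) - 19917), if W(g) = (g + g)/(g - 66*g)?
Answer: I*√84149455/65 ≈ 141.13*I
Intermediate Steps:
W(g) = -2/65 (W(g) = (2*g)/((-65*g)) = (2*g)*(-1/(65*g)) = -2/65)
√(W(-200) - 19917) = √(-2/65 - 19917) = √(-1294607/65) = I*√84149455/65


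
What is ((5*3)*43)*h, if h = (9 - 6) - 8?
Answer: -3225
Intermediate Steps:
h = -5 (h = 3 - 8 = -5)
((5*3)*43)*h = ((5*3)*43)*(-5) = (15*43)*(-5) = 645*(-5) = -3225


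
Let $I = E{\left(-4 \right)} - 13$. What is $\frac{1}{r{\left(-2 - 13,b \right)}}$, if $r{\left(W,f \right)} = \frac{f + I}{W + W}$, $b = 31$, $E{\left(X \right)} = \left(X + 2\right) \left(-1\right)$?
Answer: $- \frac{3}{2} \approx -1.5$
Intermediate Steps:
$E{\left(X \right)} = -2 - X$ ($E{\left(X \right)} = \left(2 + X\right) \left(-1\right) = -2 - X$)
$I = -11$ ($I = \left(-2 - -4\right) - 13 = \left(-2 + 4\right) - 13 = 2 - 13 = -11$)
$r{\left(W,f \right)} = \frac{-11 + f}{2 W}$ ($r{\left(W,f \right)} = \frac{f - 11}{W + W} = \frac{-11 + f}{2 W}$)
$\frac{1}{r{\left(-2 - 13,b \right)}} = \frac{1}{\frac{1}{2} \frac{1}{-2 - 13} \left(-11 + 31\right)} = \frac{1}{\frac{1}{2} \frac{1}{-2 - 13} \cdot 20} = \frac{1}{\frac{1}{2} \frac{1}{-15} \cdot 20} = \frac{1}{\frac{1}{2} \left(- \frac{1}{15}\right) 20} = \frac{1}{- \frac{2}{3}} = - \frac{3}{2}$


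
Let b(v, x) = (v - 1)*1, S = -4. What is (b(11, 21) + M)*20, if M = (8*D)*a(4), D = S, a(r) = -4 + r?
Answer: 200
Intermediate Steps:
D = -4
b(v, x) = -1 + v (b(v, x) = (-1 + v)*1 = -1 + v)
M = 0 (M = (8*(-4))*(-4 + 4) = -32*0 = 0)
(b(11, 21) + M)*20 = ((-1 + 11) + 0)*20 = (10 + 0)*20 = 10*20 = 200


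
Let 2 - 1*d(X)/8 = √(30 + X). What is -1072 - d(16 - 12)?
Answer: -1088 + 8*√34 ≈ -1041.4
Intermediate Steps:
d(X) = 16 - 8*√(30 + X)
-1072 - d(16 - 12) = -1072 - (16 - 8*√(30 + (16 - 12))) = -1072 - (16 - 8*√(30 + 4)) = -1072 - (16 - 8*√34) = -1072 + (-16 + 8*√34) = -1088 + 8*√34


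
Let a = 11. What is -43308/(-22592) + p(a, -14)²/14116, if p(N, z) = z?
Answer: 38485235/19931792 ≈ 1.9308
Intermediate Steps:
-43308/(-22592) + p(a, -14)²/14116 = -43308/(-22592) + (-14)²/14116 = -43308*(-1/22592) + 196*(1/14116) = 10827/5648 + 49/3529 = 38485235/19931792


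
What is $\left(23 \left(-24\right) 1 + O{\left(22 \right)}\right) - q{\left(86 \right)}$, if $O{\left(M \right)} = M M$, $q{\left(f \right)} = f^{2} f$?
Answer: $-636124$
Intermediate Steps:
$q{\left(f \right)} = f^{3}$
$O{\left(M \right)} = M^{2}$
$\left(23 \left(-24\right) 1 + O{\left(22 \right)}\right) - q{\left(86 \right)} = \left(23 \left(-24\right) 1 + 22^{2}\right) - 86^{3} = \left(\left(-552\right) 1 + 484\right) - 636056 = \left(-552 + 484\right) - 636056 = -68 - 636056 = -636124$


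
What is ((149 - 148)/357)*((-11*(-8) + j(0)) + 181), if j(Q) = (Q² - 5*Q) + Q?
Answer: 269/357 ≈ 0.75350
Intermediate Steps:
j(Q) = Q² - 4*Q
((149 - 148)/357)*((-11*(-8) + j(0)) + 181) = ((149 - 148)/357)*((-11*(-8) + 0*(-4 + 0)) + 181) = (1*(1/357))*((88 + 0*(-4)) + 181) = ((88 + 0) + 181)/357 = (88 + 181)/357 = (1/357)*269 = 269/357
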